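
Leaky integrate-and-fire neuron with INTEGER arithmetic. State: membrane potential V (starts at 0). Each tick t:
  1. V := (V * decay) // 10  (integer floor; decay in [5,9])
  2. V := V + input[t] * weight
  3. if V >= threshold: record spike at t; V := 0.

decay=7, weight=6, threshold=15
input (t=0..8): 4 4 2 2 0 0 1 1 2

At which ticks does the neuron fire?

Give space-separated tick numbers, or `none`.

Answer: 0 1 3 8

Derivation:
t=0: input=4 -> V=0 FIRE
t=1: input=4 -> V=0 FIRE
t=2: input=2 -> V=12
t=3: input=2 -> V=0 FIRE
t=4: input=0 -> V=0
t=5: input=0 -> V=0
t=6: input=1 -> V=6
t=7: input=1 -> V=10
t=8: input=2 -> V=0 FIRE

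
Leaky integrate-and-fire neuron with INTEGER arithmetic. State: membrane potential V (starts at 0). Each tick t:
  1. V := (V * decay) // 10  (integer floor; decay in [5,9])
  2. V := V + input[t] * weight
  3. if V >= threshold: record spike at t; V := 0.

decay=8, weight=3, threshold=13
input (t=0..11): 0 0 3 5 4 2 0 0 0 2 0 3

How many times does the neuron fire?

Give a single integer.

t=0: input=0 -> V=0
t=1: input=0 -> V=0
t=2: input=3 -> V=9
t=3: input=5 -> V=0 FIRE
t=4: input=4 -> V=12
t=5: input=2 -> V=0 FIRE
t=6: input=0 -> V=0
t=7: input=0 -> V=0
t=8: input=0 -> V=0
t=9: input=2 -> V=6
t=10: input=0 -> V=4
t=11: input=3 -> V=12

Answer: 2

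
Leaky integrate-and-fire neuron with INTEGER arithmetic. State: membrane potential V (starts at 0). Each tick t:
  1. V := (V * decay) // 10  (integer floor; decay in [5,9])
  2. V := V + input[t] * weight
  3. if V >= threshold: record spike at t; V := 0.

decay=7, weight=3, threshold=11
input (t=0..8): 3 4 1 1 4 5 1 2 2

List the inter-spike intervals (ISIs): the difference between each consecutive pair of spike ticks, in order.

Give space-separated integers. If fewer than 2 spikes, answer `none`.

Answer: 3 1 3

Derivation:
t=0: input=3 -> V=9
t=1: input=4 -> V=0 FIRE
t=2: input=1 -> V=3
t=3: input=1 -> V=5
t=4: input=4 -> V=0 FIRE
t=5: input=5 -> V=0 FIRE
t=6: input=1 -> V=3
t=7: input=2 -> V=8
t=8: input=2 -> V=0 FIRE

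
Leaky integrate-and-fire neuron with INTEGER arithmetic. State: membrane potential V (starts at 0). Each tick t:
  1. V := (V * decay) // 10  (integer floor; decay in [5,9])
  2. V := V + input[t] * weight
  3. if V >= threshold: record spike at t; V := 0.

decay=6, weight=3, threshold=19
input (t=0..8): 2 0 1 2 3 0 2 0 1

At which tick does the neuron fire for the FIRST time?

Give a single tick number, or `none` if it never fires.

t=0: input=2 -> V=6
t=1: input=0 -> V=3
t=2: input=1 -> V=4
t=3: input=2 -> V=8
t=4: input=3 -> V=13
t=5: input=0 -> V=7
t=6: input=2 -> V=10
t=7: input=0 -> V=6
t=8: input=1 -> V=6

Answer: none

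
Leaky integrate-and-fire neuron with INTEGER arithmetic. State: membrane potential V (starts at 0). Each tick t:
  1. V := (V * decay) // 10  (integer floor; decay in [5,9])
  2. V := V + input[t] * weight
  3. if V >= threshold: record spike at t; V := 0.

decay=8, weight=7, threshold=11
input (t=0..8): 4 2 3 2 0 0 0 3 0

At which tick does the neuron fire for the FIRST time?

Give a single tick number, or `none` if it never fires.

Answer: 0

Derivation:
t=0: input=4 -> V=0 FIRE
t=1: input=2 -> V=0 FIRE
t=2: input=3 -> V=0 FIRE
t=3: input=2 -> V=0 FIRE
t=4: input=0 -> V=0
t=5: input=0 -> V=0
t=6: input=0 -> V=0
t=7: input=3 -> V=0 FIRE
t=8: input=0 -> V=0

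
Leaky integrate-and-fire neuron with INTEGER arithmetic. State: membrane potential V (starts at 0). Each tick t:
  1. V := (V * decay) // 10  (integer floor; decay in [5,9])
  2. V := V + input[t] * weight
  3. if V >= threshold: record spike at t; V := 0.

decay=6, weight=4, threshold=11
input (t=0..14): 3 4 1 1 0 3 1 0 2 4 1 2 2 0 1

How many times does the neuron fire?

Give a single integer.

Answer: 5

Derivation:
t=0: input=3 -> V=0 FIRE
t=1: input=4 -> V=0 FIRE
t=2: input=1 -> V=4
t=3: input=1 -> V=6
t=4: input=0 -> V=3
t=5: input=3 -> V=0 FIRE
t=6: input=1 -> V=4
t=7: input=0 -> V=2
t=8: input=2 -> V=9
t=9: input=4 -> V=0 FIRE
t=10: input=1 -> V=4
t=11: input=2 -> V=10
t=12: input=2 -> V=0 FIRE
t=13: input=0 -> V=0
t=14: input=1 -> V=4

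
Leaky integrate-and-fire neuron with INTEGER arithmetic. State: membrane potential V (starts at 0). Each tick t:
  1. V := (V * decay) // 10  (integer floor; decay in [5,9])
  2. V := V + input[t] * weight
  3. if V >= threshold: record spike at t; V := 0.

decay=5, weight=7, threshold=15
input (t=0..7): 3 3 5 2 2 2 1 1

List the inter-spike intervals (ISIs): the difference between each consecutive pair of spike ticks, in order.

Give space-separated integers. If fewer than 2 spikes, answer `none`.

Answer: 1 1 2

Derivation:
t=0: input=3 -> V=0 FIRE
t=1: input=3 -> V=0 FIRE
t=2: input=5 -> V=0 FIRE
t=3: input=2 -> V=14
t=4: input=2 -> V=0 FIRE
t=5: input=2 -> V=14
t=6: input=1 -> V=14
t=7: input=1 -> V=14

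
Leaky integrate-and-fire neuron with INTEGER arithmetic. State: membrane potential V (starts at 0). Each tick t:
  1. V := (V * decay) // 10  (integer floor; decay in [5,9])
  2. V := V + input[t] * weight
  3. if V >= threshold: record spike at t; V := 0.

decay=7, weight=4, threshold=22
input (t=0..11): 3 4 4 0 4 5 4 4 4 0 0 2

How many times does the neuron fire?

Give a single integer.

Answer: 4

Derivation:
t=0: input=3 -> V=12
t=1: input=4 -> V=0 FIRE
t=2: input=4 -> V=16
t=3: input=0 -> V=11
t=4: input=4 -> V=0 FIRE
t=5: input=5 -> V=20
t=6: input=4 -> V=0 FIRE
t=7: input=4 -> V=16
t=8: input=4 -> V=0 FIRE
t=9: input=0 -> V=0
t=10: input=0 -> V=0
t=11: input=2 -> V=8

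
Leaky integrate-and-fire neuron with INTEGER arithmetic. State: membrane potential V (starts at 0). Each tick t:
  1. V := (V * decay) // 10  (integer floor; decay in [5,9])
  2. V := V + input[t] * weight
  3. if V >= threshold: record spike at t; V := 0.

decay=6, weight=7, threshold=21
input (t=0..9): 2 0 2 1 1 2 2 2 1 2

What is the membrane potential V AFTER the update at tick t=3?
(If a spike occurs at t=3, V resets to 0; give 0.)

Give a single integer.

Answer: 17

Derivation:
t=0: input=2 -> V=14
t=1: input=0 -> V=8
t=2: input=2 -> V=18
t=3: input=1 -> V=17
t=4: input=1 -> V=17
t=5: input=2 -> V=0 FIRE
t=6: input=2 -> V=14
t=7: input=2 -> V=0 FIRE
t=8: input=1 -> V=7
t=9: input=2 -> V=18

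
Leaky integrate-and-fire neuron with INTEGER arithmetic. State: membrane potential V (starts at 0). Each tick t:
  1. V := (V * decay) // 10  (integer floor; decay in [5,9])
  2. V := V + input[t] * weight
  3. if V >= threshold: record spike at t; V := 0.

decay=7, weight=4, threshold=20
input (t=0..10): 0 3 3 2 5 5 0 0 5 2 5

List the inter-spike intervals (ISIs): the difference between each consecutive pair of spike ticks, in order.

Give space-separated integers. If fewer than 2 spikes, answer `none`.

t=0: input=0 -> V=0
t=1: input=3 -> V=12
t=2: input=3 -> V=0 FIRE
t=3: input=2 -> V=8
t=4: input=5 -> V=0 FIRE
t=5: input=5 -> V=0 FIRE
t=6: input=0 -> V=0
t=7: input=0 -> V=0
t=8: input=5 -> V=0 FIRE
t=9: input=2 -> V=8
t=10: input=5 -> V=0 FIRE

Answer: 2 1 3 2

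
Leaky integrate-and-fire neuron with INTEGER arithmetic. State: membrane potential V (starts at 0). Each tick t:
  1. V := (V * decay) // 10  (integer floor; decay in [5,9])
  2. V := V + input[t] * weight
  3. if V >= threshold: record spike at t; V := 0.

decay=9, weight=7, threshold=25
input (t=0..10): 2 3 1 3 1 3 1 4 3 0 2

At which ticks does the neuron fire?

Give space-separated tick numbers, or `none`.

Answer: 1 3 5 7 10

Derivation:
t=0: input=2 -> V=14
t=1: input=3 -> V=0 FIRE
t=2: input=1 -> V=7
t=3: input=3 -> V=0 FIRE
t=4: input=1 -> V=7
t=5: input=3 -> V=0 FIRE
t=6: input=1 -> V=7
t=7: input=4 -> V=0 FIRE
t=8: input=3 -> V=21
t=9: input=0 -> V=18
t=10: input=2 -> V=0 FIRE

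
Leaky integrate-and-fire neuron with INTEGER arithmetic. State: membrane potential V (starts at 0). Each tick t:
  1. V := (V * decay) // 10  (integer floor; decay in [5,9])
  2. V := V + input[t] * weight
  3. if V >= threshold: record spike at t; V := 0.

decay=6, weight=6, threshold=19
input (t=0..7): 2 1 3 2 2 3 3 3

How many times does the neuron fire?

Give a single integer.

Answer: 3

Derivation:
t=0: input=2 -> V=12
t=1: input=1 -> V=13
t=2: input=3 -> V=0 FIRE
t=3: input=2 -> V=12
t=4: input=2 -> V=0 FIRE
t=5: input=3 -> V=18
t=6: input=3 -> V=0 FIRE
t=7: input=3 -> V=18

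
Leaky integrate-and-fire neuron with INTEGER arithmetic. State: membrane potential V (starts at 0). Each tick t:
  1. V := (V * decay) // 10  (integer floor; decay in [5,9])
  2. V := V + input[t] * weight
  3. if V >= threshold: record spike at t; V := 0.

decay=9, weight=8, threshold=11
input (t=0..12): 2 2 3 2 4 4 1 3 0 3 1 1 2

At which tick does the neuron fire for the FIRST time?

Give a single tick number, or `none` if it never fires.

t=0: input=2 -> V=0 FIRE
t=1: input=2 -> V=0 FIRE
t=2: input=3 -> V=0 FIRE
t=3: input=2 -> V=0 FIRE
t=4: input=4 -> V=0 FIRE
t=5: input=4 -> V=0 FIRE
t=6: input=1 -> V=8
t=7: input=3 -> V=0 FIRE
t=8: input=0 -> V=0
t=9: input=3 -> V=0 FIRE
t=10: input=1 -> V=8
t=11: input=1 -> V=0 FIRE
t=12: input=2 -> V=0 FIRE

Answer: 0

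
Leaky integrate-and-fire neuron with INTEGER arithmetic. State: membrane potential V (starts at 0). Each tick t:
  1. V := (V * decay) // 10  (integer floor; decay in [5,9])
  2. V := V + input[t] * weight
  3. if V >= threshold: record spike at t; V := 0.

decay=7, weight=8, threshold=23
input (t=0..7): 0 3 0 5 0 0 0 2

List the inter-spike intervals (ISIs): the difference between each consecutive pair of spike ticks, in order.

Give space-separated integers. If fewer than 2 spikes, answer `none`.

Answer: 2

Derivation:
t=0: input=0 -> V=0
t=1: input=3 -> V=0 FIRE
t=2: input=0 -> V=0
t=3: input=5 -> V=0 FIRE
t=4: input=0 -> V=0
t=5: input=0 -> V=0
t=6: input=0 -> V=0
t=7: input=2 -> V=16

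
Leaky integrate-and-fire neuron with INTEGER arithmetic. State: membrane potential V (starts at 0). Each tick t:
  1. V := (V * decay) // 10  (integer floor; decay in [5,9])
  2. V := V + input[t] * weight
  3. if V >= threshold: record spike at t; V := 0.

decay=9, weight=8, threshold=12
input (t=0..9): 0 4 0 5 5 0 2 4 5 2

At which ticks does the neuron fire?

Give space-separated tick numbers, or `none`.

Answer: 1 3 4 6 7 8 9

Derivation:
t=0: input=0 -> V=0
t=1: input=4 -> V=0 FIRE
t=2: input=0 -> V=0
t=3: input=5 -> V=0 FIRE
t=4: input=5 -> V=0 FIRE
t=5: input=0 -> V=0
t=6: input=2 -> V=0 FIRE
t=7: input=4 -> V=0 FIRE
t=8: input=5 -> V=0 FIRE
t=9: input=2 -> V=0 FIRE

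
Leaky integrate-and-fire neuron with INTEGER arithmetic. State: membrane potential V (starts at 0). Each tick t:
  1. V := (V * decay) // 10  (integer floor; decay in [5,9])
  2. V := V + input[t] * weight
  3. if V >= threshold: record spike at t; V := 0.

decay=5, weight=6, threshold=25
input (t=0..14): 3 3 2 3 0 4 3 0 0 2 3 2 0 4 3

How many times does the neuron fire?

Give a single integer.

Answer: 4

Derivation:
t=0: input=3 -> V=18
t=1: input=3 -> V=0 FIRE
t=2: input=2 -> V=12
t=3: input=3 -> V=24
t=4: input=0 -> V=12
t=5: input=4 -> V=0 FIRE
t=6: input=3 -> V=18
t=7: input=0 -> V=9
t=8: input=0 -> V=4
t=9: input=2 -> V=14
t=10: input=3 -> V=0 FIRE
t=11: input=2 -> V=12
t=12: input=0 -> V=6
t=13: input=4 -> V=0 FIRE
t=14: input=3 -> V=18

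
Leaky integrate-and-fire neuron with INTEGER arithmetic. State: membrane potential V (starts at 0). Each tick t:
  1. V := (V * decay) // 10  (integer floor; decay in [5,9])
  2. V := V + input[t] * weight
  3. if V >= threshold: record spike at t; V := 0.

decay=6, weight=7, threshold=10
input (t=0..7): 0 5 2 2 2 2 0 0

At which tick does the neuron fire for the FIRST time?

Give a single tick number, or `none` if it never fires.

Answer: 1

Derivation:
t=0: input=0 -> V=0
t=1: input=5 -> V=0 FIRE
t=2: input=2 -> V=0 FIRE
t=3: input=2 -> V=0 FIRE
t=4: input=2 -> V=0 FIRE
t=5: input=2 -> V=0 FIRE
t=6: input=0 -> V=0
t=7: input=0 -> V=0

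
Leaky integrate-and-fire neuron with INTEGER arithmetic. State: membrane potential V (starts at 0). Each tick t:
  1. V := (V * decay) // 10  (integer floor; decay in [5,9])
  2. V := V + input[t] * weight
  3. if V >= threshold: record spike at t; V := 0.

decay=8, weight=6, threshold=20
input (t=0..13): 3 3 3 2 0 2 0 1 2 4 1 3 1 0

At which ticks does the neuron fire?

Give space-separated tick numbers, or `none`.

Answer: 1 3 8 9 11

Derivation:
t=0: input=3 -> V=18
t=1: input=3 -> V=0 FIRE
t=2: input=3 -> V=18
t=3: input=2 -> V=0 FIRE
t=4: input=0 -> V=0
t=5: input=2 -> V=12
t=6: input=0 -> V=9
t=7: input=1 -> V=13
t=8: input=2 -> V=0 FIRE
t=9: input=4 -> V=0 FIRE
t=10: input=1 -> V=6
t=11: input=3 -> V=0 FIRE
t=12: input=1 -> V=6
t=13: input=0 -> V=4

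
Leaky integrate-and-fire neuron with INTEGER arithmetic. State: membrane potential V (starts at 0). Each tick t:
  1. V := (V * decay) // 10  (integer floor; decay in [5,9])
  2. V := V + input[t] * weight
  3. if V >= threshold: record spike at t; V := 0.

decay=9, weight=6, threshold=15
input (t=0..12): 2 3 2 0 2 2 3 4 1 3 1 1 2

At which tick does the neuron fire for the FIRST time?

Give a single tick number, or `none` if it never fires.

Answer: 1

Derivation:
t=0: input=2 -> V=12
t=1: input=3 -> V=0 FIRE
t=2: input=2 -> V=12
t=3: input=0 -> V=10
t=4: input=2 -> V=0 FIRE
t=5: input=2 -> V=12
t=6: input=3 -> V=0 FIRE
t=7: input=4 -> V=0 FIRE
t=8: input=1 -> V=6
t=9: input=3 -> V=0 FIRE
t=10: input=1 -> V=6
t=11: input=1 -> V=11
t=12: input=2 -> V=0 FIRE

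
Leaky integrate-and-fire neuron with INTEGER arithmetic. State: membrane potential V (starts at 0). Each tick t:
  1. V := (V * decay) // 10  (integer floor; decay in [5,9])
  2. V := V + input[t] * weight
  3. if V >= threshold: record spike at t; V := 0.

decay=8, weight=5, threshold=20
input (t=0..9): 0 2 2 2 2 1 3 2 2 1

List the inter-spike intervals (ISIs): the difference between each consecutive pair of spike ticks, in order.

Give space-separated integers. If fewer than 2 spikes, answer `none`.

Answer: 3

Derivation:
t=0: input=0 -> V=0
t=1: input=2 -> V=10
t=2: input=2 -> V=18
t=3: input=2 -> V=0 FIRE
t=4: input=2 -> V=10
t=5: input=1 -> V=13
t=6: input=3 -> V=0 FIRE
t=7: input=2 -> V=10
t=8: input=2 -> V=18
t=9: input=1 -> V=19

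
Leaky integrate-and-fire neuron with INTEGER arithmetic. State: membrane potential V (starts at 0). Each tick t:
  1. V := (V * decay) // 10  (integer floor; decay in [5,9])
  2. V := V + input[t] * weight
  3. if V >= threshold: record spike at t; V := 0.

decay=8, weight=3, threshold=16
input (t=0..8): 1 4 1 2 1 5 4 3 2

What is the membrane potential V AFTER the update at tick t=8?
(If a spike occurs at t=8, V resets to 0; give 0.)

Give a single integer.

Answer: 6

Derivation:
t=0: input=1 -> V=3
t=1: input=4 -> V=14
t=2: input=1 -> V=14
t=3: input=2 -> V=0 FIRE
t=4: input=1 -> V=3
t=5: input=5 -> V=0 FIRE
t=6: input=4 -> V=12
t=7: input=3 -> V=0 FIRE
t=8: input=2 -> V=6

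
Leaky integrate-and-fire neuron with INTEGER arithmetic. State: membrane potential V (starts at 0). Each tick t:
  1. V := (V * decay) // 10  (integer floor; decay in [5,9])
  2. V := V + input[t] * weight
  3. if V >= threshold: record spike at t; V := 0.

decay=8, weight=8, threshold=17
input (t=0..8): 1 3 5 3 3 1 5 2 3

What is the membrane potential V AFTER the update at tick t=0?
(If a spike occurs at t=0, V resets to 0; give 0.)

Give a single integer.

t=0: input=1 -> V=8
t=1: input=3 -> V=0 FIRE
t=2: input=5 -> V=0 FIRE
t=3: input=3 -> V=0 FIRE
t=4: input=3 -> V=0 FIRE
t=5: input=1 -> V=8
t=6: input=5 -> V=0 FIRE
t=7: input=2 -> V=16
t=8: input=3 -> V=0 FIRE

Answer: 8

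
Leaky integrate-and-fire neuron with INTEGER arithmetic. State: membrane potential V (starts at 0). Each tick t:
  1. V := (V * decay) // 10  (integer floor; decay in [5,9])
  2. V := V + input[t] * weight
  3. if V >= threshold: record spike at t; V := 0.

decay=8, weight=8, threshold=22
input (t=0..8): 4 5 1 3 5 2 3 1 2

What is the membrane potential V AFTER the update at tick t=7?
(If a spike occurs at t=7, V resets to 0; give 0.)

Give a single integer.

Answer: 8

Derivation:
t=0: input=4 -> V=0 FIRE
t=1: input=5 -> V=0 FIRE
t=2: input=1 -> V=8
t=3: input=3 -> V=0 FIRE
t=4: input=5 -> V=0 FIRE
t=5: input=2 -> V=16
t=6: input=3 -> V=0 FIRE
t=7: input=1 -> V=8
t=8: input=2 -> V=0 FIRE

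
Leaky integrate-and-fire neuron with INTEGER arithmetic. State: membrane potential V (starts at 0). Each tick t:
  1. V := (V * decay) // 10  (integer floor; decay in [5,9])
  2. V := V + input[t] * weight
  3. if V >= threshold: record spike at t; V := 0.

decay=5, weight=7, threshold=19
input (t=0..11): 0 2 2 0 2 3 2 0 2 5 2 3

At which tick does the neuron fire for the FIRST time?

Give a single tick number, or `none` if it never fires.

t=0: input=0 -> V=0
t=1: input=2 -> V=14
t=2: input=2 -> V=0 FIRE
t=3: input=0 -> V=0
t=4: input=2 -> V=14
t=5: input=3 -> V=0 FIRE
t=6: input=2 -> V=14
t=7: input=0 -> V=7
t=8: input=2 -> V=17
t=9: input=5 -> V=0 FIRE
t=10: input=2 -> V=14
t=11: input=3 -> V=0 FIRE

Answer: 2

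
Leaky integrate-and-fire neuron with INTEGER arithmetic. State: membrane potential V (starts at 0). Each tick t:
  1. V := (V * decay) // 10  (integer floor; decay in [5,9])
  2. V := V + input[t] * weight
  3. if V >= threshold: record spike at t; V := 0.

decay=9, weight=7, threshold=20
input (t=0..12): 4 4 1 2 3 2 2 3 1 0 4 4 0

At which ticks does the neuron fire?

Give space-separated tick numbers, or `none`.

t=0: input=4 -> V=0 FIRE
t=1: input=4 -> V=0 FIRE
t=2: input=1 -> V=7
t=3: input=2 -> V=0 FIRE
t=4: input=3 -> V=0 FIRE
t=5: input=2 -> V=14
t=6: input=2 -> V=0 FIRE
t=7: input=3 -> V=0 FIRE
t=8: input=1 -> V=7
t=9: input=0 -> V=6
t=10: input=4 -> V=0 FIRE
t=11: input=4 -> V=0 FIRE
t=12: input=0 -> V=0

Answer: 0 1 3 4 6 7 10 11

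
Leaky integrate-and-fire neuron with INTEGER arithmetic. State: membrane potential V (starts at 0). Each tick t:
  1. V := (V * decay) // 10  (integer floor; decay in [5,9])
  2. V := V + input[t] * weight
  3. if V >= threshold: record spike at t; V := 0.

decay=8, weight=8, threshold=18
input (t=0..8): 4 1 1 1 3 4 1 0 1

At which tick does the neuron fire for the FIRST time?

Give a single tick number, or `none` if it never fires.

t=0: input=4 -> V=0 FIRE
t=1: input=1 -> V=8
t=2: input=1 -> V=14
t=3: input=1 -> V=0 FIRE
t=4: input=3 -> V=0 FIRE
t=5: input=4 -> V=0 FIRE
t=6: input=1 -> V=8
t=7: input=0 -> V=6
t=8: input=1 -> V=12

Answer: 0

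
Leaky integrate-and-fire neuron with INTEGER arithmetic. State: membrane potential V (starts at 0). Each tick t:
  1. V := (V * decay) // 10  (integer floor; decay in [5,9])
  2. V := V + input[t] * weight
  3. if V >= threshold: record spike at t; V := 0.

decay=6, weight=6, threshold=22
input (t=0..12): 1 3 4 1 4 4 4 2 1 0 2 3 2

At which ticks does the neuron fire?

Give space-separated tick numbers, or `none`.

Answer: 2 4 5 6 11

Derivation:
t=0: input=1 -> V=6
t=1: input=3 -> V=21
t=2: input=4 -> V=0 FIRE
t=3: input=1 -> V=6
t=4: input=4 -> V=0 FIRE
t=5: input=4 -> V=0 FIRE
t=6: input=4 -> V=0 FIRE
t=7: input=2 -> V=12
t=8: input=1 -> V=13
t=9: input=0 -> V=7
t=10: input=2 -> V=16
t=11: input=3 -> V=0 FIRE
t=12: input=2 -> V=12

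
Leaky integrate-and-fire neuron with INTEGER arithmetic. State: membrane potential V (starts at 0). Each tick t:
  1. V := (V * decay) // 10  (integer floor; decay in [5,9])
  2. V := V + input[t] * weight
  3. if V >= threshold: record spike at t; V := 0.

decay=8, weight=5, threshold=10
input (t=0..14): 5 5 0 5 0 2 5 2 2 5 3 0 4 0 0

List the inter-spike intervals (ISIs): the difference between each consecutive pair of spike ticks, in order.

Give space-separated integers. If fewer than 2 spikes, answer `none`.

t=0: input=5 -> V=0 FIRE
t=1: input=5 -> V=0 FIRE
t=2: input=0 -> V=0
t=3: input=5 -> V=0 FIRE
t=4: input=0 -> V=0
t=5: input=2 -> V=0 FIRE
t=6: input=5 -> V=0 FIRE
t=7: input=2 -> V=0 FIRE
t=8: input=2 -> V=0 FIRE
t=9: input=5 -> V=0 FIRE
t=10: input=3 -> V=0 FIRE
t=11: input=0 -> V=0
t=12: input=4 -> V=0 FIRE
t=13: input=0 -> V=0
t=14: input=0 -> V=0

Answer: 1 2 2 1 1 1 1 1 2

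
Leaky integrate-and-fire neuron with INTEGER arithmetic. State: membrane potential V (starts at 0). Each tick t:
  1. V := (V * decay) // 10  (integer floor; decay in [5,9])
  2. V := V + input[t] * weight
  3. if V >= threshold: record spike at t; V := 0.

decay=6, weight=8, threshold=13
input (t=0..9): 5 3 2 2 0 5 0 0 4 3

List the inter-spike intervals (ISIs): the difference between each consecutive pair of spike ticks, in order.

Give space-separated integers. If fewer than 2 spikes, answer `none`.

t=0: input=5 -> V=0 FIRE
t=1: input=3 -> V=0 FIRE
t=2: input=2 -> V=0 FIRE
t=3: input=2 -> V=0 FIRE
t=4: input=0 -> V=0
t=5: input=5 -> V=0 FIRE
t=6: input=0 -> V=0
t=7: input=0 -> V=0
t=8: input=4 -> V=0 FIRE
t=9: input=3 -> V=0 FIRE

Answer: 1 1 1 2 3 1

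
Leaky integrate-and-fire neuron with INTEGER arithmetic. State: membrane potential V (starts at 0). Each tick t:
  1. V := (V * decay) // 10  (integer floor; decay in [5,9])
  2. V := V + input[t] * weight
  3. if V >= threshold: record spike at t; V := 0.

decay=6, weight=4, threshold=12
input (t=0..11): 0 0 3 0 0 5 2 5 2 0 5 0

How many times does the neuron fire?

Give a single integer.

t=0: input=0 -> V=0
t=1: input=0 -> V=0
t=2: input=3 -> V=0 FIRE
t=3: input=0 -> V=0
t=4: input=0 -> V=0
t=5: input=5 -> V=0 FIRE
t=6: input=2 -> V=8
t=7: input=5 -> V=0 FIRE
t=8: input=2 -> V=8
t=9: input=0 -> V=4
t=10: input=5 -> V=0 FIRE
t=11: input=0 -> V=0

Answer: 4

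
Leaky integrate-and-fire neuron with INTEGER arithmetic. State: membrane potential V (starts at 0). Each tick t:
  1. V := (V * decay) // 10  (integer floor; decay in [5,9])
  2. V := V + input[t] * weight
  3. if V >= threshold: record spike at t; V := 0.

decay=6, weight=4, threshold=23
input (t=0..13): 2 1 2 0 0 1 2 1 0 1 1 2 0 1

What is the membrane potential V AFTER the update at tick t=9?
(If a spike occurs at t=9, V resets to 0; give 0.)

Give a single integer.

Answer: 7

Derivation:
t=0: input=2 -> V=8
t=1: input=1 -> V=8
t=2: input=2 -> V=12
t=3: input=0 -> V=7
t=4: input=0 -> V=4
t=5: input=1 -> V=6
t=6: input=2 -> V=11
t=7: input=1 -> V=10
t=8: input=0 -> V=6
t=9: input=1 -> V=7
t=10: input=1 -> V=8
t=11: input=2 -> V=12
t=12: input=0 -> V=7
t=13: input=1 -> V=8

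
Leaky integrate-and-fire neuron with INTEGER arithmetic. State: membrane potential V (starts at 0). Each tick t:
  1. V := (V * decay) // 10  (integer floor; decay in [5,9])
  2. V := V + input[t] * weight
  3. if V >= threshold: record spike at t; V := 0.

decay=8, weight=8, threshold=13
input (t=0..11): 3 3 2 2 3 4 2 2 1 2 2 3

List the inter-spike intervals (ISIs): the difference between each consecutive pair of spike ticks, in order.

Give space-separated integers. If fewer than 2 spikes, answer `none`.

t=0: input=3 -> V=0 FIRE
t=1: input=3 -> V=0 FIRE
t=2: input=2 -> V=0 FIRE
t=3: input=2 -> V=0 FIRE
t=4: input=3 -> V=0 FIRE
t=5: input=4 -> V=0 FIRE
t=6: input=2 -> V=0 FIRE
t=7: input=2 -> V=0 FIRE
t=8: input=1 -> V=8
t=9: input=2 -> V=0 FIRE
t=10: input=2 -> V=0 FIRE
t=11: input=3 -> V=0 FIRE

Answer: 1 1 1 1 1 1 1 2 1 1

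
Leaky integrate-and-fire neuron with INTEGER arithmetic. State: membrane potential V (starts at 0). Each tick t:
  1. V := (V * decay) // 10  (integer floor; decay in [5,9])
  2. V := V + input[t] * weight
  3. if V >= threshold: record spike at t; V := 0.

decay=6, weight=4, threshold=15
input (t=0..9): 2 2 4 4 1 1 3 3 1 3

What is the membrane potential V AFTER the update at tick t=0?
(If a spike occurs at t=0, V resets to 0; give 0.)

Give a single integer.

Answer: 8

Derivation:
t=0: input=2 -> V=8
t=1: input=2 -> V=12
t=2: input=4 -> V=0 FIRE
t=3: input=4 -> V=0 FIRE
t=4: input=1 -> V=4
t=5: input=1 -> V=6
t=6: input=3 -> V=0 FIRE
t=7: input=3 -> V=12
t=8: input=1 -> V=11
t=9: input=3 -> V=0 FIRE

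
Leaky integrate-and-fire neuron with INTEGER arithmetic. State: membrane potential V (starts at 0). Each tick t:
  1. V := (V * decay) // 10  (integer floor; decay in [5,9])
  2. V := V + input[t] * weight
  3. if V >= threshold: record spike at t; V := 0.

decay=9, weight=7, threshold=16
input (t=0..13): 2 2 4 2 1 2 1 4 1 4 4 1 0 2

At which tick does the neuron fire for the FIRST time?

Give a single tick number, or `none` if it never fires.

t=0: input=2 -> V=14
t=1: input=2 -> V=0 FIRE
t=2: input=4 -> V=0 FIRE
t=3: input=2 -> V=14
t=4: input=1 -> V=0 FIRE
t=5: input=2 -> V=14
t=6: input=1 -> V=0 FIRE
t=7: input=4 -> V=0 FIRE
t=8: input=1 -> V=7
t=9: input=4 -> V=0 FIRE
t=10: input=4 -> V=0 FIRE
t=11: input=1 -> V=7
t=12: input=0 -> V=6
t=13: input=2 -> V=0 FIRE

Answer: 1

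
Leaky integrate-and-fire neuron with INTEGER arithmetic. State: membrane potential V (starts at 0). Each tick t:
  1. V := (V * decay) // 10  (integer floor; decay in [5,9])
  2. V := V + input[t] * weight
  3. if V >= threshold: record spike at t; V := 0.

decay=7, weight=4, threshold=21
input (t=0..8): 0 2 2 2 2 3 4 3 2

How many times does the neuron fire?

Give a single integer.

Answer: 2

Derivation:
t=0: input=0 -> V=0
t=1: input=2 -> V=8
t=2: input=2 -> V=13
t=3: input=2 -> V=17
t=4: input=2 -> V=19
t=5: input=3 -> V=0 FIRE
t=6: input=4 -> V=16
t=7: input=3 -> V=0 FIRE
t=8: input=2 -> V=8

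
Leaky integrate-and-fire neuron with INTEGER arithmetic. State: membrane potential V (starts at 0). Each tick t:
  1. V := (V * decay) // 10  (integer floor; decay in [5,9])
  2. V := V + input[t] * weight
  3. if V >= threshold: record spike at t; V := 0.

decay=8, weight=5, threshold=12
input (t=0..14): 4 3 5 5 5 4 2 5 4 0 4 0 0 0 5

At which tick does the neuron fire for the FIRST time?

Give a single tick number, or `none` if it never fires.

Answer: 0

Derivation:
t=0: input=4 -> V=0 FIRE
t=1: input=3 -> V=0 FIRE
t=2: input=5 -> V=0 FIRE
t=3: input=5 -> V=0 FIRE
t=4: input=5 -> V=0 FIRE
t=5: input=4 -> V=0 FIRE
t=6: input=2 -> V=10
t=7: input=5 -> V=0 FIRE
t=8: input=4 -> V=0 FIRE
t=9: input=0 -> V=0
t=10: input=4 -> V=0 FIRE
t=11: input=0 -> V=0
t=12: input=0 -> V=0
t=13: input=0 -> V=0
t=14: input=5 -> V=0 FIRE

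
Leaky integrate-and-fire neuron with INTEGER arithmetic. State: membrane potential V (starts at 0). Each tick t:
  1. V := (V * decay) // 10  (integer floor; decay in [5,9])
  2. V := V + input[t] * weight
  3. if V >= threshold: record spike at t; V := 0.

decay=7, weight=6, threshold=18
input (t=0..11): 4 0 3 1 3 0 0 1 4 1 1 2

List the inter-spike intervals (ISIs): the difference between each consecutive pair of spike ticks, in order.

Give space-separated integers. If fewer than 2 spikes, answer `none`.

t=0: input=4 -> V=0 FIRE
t=1: input=0 -> V=0
t=2: input=3 -> V=0 FIRE
t=3: input=1 -> V=6
t=4: input=3 -> V=0 FIRE
t=5: input=0 -> V=0
t=6: input=0 -> V=0
t=7: input=1 -> V=6
t=8: input=4 -> V=0 FIRE
t=9: input=1 -> V=6
t=10: input=1 -> V=10
t=11: input=2 -> V=0 FIRE

Answer: 2 2 4 3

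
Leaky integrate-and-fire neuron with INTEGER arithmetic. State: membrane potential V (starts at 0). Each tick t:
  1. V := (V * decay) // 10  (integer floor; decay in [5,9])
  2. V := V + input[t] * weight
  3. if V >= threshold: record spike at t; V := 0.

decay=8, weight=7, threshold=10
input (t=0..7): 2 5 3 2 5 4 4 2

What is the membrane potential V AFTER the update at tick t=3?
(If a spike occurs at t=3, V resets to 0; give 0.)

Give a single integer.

Answer: 0

Derivation:
t=0: input=2 -> V=0 FIRE
t=1: input=5 -> V=0 FIRE
t=2: input=3 -> V=0 FIRE
t=3: input=2 -> V=0 FIRE
t=4: input=5 -> V=0 FIRE
t=5: input=4 -> V=0 FIRE
t=6: input=4 -> V=0 FIRE
t=7: input=2 -> V=0 FIRE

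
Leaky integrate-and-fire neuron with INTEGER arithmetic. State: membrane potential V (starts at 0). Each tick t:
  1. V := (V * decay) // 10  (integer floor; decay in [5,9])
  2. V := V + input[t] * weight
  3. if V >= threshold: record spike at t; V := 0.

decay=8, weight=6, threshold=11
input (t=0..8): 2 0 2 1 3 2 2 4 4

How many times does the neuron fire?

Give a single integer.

t=0: input=2 -> V=0 FIRE
t=1: input=0 -> V=0
t=2: input=2 -> V=0 FIRE
t=3: input=1 -> V=6
t=4: input=3 -> V=0 FIRE
t=5: input=2 -> V=0 FIRE
t=6: input=2 -> V=0 FIRE
t=7: input=4 -> V=0 FIRE
t=8: input=4 -> V=0 FIRE

Answer: 7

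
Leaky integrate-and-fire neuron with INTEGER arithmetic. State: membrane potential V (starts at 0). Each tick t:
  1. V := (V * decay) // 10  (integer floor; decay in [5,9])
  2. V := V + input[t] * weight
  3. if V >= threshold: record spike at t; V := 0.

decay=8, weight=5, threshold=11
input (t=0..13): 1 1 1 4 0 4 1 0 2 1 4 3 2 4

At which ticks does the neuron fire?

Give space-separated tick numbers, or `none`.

Answer: 2 3 5 8 10 11 13

Derivation:
t=0: input=1 -> V=5
t=1: input=1 -> V=9
t=2: input=1 -> V=0 FIRE
t=3: input=4 -> V=0 FIRE
t=4: input=0 -> V=0
t=5: input=4 -> V=0 FIRE
t=6: input=1 -> V=5
t=7: input=0 -> V=4
t=8: input=2 -> V=0 FIRE
t=9: input=1 -> V=5
t=10: input=4 -> V=0 FIRE
t=11: input=3 -> V=0 FIRE
t=12: input=2 -> V=10
t=13: input=4 -> V=0 FIRE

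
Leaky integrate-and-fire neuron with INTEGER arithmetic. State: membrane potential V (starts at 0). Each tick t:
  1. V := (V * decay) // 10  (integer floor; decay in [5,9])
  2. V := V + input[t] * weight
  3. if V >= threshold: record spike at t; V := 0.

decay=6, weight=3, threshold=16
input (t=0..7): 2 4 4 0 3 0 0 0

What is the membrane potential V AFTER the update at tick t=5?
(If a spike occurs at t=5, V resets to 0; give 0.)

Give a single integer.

Answer: 5

Derivation:
t=0: input=2 -> V=6
t=1: input=4 -> V=15
t=2: input=4 -> V=0 FIRE
t=3: input=0 -> V=0
t=4: input=3 -> V=9
t=5: input=0 -> V=5
t=6: input=0 -> V=3
t=7: input=0 -> V=1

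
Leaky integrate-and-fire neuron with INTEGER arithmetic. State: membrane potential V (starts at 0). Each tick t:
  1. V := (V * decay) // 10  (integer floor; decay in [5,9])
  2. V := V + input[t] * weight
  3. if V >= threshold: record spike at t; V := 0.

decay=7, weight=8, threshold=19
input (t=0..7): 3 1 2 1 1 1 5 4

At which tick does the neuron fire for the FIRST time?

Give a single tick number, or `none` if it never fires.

Answer: 0

Derivation:
t=0: input=3 -> V=0 FIRE
t=1: input=1 -> V=8
t=2: input=2 -> V=0 FIRE
t=3: input=1 -> V=8
t=4: input=1 -> V=13
t=5: input=1 -> V=17
t=6: input=5 -> V=0 FIRE
t=7: input=4 -> V=0 FIRE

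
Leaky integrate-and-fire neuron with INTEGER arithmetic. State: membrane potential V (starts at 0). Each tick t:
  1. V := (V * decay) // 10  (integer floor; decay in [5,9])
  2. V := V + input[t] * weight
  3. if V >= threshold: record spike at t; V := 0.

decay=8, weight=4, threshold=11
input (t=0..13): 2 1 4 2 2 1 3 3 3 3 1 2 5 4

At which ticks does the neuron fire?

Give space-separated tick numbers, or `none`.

Answer: 2 4 6 7 8 9 11 12 13

Derivation:
t=0: input=2 -> V=8
t=1: input=1 -> V=10
t=2: input=4 -> V=0 FIRE
t=3: input=2 -> V=8
t=4: input=2 -> V=0 FIRE
t=5: input=1 -> V=4
t=6: input=3 -> V=0 FIRE
t=7: input=3 -> V=0 FIRE
t=8: input=3 -> V=0 FIRE
t=9: input=3 -> V=0 FIRE
t=10: input=1 -> V=4
t=11: input=2 -> V=0 FIRE
t=12: input=5 -> V=0 FIRE
t=13: input=4 -> V=0 FIRE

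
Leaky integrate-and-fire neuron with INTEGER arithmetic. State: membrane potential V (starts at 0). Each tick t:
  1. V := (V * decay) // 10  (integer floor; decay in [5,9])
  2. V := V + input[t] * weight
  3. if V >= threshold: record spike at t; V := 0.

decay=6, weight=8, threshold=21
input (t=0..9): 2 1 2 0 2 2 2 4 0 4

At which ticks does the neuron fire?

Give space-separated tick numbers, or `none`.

Answer: 2 5 7 9

Derivation:
t=0: input=2 -> V=16
t=1: input=1 -> V=17
t=2: input=2 -> V=0 FIRE
t=3: input=0 -> V=0
t=4: input=2 -> V=16
t=5: input=2 -> V=0 FIRE
t=6: input=2 -> V=16
t=7: input=4 -> V=0 FIRE
t=8: input=0 -> V=0
t=9: input=4 -> V=0 FIRE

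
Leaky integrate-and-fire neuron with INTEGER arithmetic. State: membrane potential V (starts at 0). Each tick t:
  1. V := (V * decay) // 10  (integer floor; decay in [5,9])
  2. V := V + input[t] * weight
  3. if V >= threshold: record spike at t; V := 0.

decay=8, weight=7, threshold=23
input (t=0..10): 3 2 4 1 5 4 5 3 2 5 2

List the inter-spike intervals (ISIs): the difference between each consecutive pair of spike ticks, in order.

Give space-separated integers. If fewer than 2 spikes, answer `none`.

t=0: input=3 -> V=21
t=1: input=2 -> V=0 FIRE
t=2: input=4 -> V=0 FIRE
t=3: input=1 -> V=7
t=4: input=5 -> V=0 FIRE
t=5: input=4 -> V=0 FIRE
t=6: input=5 -> V=0 FIRE
t=7: input=3 -> V=21
t=8: input=2 -> V=0 FIRE
t=9: input=5 -> V=0 FIRE
t=10: input=2 -> V=14

Answer: 1 2 1 1 2 1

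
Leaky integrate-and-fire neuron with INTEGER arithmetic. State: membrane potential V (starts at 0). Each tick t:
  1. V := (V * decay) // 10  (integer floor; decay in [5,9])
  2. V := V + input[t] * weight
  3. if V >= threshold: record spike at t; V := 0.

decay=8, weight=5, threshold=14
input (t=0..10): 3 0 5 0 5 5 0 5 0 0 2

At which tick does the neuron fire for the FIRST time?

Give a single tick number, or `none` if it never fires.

t=0: input=3 -> V=0 FIRE
t=1: input=0 -> V=0
t=2: input=5 -> V=0 FIRE
t=3: input=0 -> V=0
t=4: input=5 -> V=0 FIRE
t=5: input=5 -> V=0 FIRE
t=6: input=0 -> V=0
t=7: input=5 -> V=0 FIRE
t=8: input=0 -> V=0
t=9: input=0 -> V=0
t=10: input=2 -> V=10

Answer: 0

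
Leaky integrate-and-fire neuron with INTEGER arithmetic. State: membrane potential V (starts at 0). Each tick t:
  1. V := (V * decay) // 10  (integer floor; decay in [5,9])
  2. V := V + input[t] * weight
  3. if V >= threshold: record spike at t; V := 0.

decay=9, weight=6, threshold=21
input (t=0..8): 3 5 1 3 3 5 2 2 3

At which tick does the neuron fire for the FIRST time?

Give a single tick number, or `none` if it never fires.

t=0: input=3 -> V=18
t=1: input=5 -> V=0 FIRE
t=2: input=1 -> V=6
t=3: input=3 -> V=0 FIRE
t=4: input=3 -> V=18
t=5: input=5 -> V=0 FIRE
t=6: input=2 -> V=12
t=7: input=2 -> V=0 FIRE
t=8: input=3 -> V=18

Answer: 1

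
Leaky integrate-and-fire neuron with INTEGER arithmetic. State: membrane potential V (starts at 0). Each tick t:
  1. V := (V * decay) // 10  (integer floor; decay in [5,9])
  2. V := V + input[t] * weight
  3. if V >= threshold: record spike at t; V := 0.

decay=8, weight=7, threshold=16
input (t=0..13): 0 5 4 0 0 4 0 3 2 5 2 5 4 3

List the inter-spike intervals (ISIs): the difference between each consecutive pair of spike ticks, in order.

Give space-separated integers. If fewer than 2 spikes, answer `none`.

Answer: 1 3 2 2 2 1 1

Derivation:
t=0: input=0 -> V=0
t=1: input=5 -> V=0 FIRE
t=2: input=4 -> V=0 FIRE
t=3: input=0 -> V=0
t=4: input=0 -> V=0
t=5: input=4 -> V=0 FIRE
t=6: input=0 -> V=0
t=7: input=3 -> V=0 FIRE
t=8: input=2 -> V=14
t=9: input=5 -> V=0 FIRE
t=10: input=2 -> V=14
t=11: input=5 -> V=0 FIRE
t=12: input=4 -> V=0 FIRE
t=13: input=3 -> V=0 FIRE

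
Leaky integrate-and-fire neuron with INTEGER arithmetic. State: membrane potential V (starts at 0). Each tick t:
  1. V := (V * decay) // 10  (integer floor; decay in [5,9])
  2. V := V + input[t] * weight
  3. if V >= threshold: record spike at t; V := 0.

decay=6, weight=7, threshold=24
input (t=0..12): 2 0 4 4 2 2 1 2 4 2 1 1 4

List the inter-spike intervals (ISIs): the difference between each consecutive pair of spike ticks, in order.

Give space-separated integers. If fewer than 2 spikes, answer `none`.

Answer: 1 4 1 4

Derivation:
t=0: input=2 -> V=14
t=1: input=0 -> V=8
t=2: input=4 -> V=0 FIRE
t=3: input=4 -> V=0 FIRE
t=4: input=2 -> V=14
t=5: input=2 -> V=22
t=6: input=1 -> V=20
t=7: input=2 -> V=0 FIRE
t=8: input=4 -> V=0 FIRE
t=9: input=2 -> V=14
t=10: input=1 -> V=15
t=11: input=1 -> V=16
t=12: input=4 -> V=0 FIRE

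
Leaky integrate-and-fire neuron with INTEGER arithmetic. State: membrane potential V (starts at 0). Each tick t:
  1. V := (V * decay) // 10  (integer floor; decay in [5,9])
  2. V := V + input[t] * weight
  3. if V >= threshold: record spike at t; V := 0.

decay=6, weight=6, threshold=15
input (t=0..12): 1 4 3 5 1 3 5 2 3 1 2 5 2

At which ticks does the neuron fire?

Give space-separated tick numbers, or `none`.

Answer: 1 2 3 5 6 8 10 11

Derivation:
t=0: input=1 -> V=6
t=1: input=4 -> V=0 FIRE
t=2: input=3 -> V=0 FIRE
t=3: input=5 -> V=0 FIRE
t=4: input=1 -> V=6
t=5: input=3 -> V=0 FIRE
t=6: input=5 -> V=0 FIRE
t=7: input=2 -> V=12
t=8: input=3 -> V=0 FIRE
t=9: input=1 -> V=6
t=10: input=2 -> V=0 FIRE
t=11: input=5 -> V=0 FIRE
t=12: input=2 -> V=12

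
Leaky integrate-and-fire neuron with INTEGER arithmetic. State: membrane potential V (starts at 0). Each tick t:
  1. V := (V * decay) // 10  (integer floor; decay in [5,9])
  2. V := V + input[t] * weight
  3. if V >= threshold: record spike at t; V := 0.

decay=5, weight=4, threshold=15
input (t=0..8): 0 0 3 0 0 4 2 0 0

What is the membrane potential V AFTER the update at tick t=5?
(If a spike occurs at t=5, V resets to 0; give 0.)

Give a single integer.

t=0: input=0 -> V=0
t=1: input=0 -> V=0
t=2: input=3 -> V=12
t=3: input=0 -> V=6
t=4: input=0 -> V=3
t=5: input=4 -> V=0 FIRE
t=6: input=2 -> V=8
t=7: input=0 -> V=4
t=8: input=0 -> V=2

Answer: 0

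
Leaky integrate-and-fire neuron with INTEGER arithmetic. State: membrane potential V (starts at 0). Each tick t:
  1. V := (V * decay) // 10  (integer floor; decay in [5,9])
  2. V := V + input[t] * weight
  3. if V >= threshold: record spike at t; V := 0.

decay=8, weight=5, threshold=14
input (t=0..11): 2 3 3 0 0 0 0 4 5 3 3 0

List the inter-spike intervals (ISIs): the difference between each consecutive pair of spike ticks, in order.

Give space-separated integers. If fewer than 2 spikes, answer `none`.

t=0: input=2 -> V=10
t=1: input=3 -> V=0 FIRE
t=2: input=3 -> V=0 FIRE
t=3: input=0 -> V=0
t=4: input=0 -> V=0
t=5: input=0 -> V=0
t=6: input=0 -> V=0
t=7: input=4 -> V=0 FIRE
t=8: input=5 -> V=0 FIRE
t=9: input=3 -> V=0 FIRE
t=10: input=3 -> V=0 FIRE
t=11: input=0 -> V=0

Answer: 1 5 1 1 1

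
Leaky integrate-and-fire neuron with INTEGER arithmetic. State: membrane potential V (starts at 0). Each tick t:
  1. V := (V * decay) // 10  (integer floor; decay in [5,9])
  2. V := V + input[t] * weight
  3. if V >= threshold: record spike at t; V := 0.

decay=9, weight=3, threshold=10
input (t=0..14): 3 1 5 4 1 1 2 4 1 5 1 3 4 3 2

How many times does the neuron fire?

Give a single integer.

Answer: 9

Derivation:
t=0: input=3 -> V=9
t=1: input=1 -> V=0 FIRE
t=2: input=5 -> V=0 FIRE
t=3: input=4 -> V=0 FIRE
t=4: input=1 -> V=3
t=5: input=1 -> V=5
t=6: input=2 -> V=0 FIRE
t=7: input=4 -> V=0 FIRE
t=8: input=1 -> V=3
t=9: input=5 -> V=0 FIRE
t=10: input=1 -> V=3
t=11: input=3 -> V=0 FIRE
t=12: input=4 -> V=0 FIRE
t=13: input=3 -> V=9
t=14: input=2 -> V=0 FIRE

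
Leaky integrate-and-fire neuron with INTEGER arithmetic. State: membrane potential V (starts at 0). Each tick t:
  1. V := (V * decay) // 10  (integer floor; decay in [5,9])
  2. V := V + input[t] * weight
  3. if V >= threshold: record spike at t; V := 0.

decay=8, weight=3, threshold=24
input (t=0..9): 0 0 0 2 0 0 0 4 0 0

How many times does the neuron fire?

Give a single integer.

t=0: input=0 -> V=0
t=1: input=0 -> V=0
t=2: input=0 -> V=0
t=3: input=2 -> V=6
t=4: input=0 -> V=4
t=5: input=0 -> V=3
t=6: input=0 -> V=2
t=7: input=4 -> V=13
t=8: input=0 -> V=10
t=9: input=0 -> V=8

Answer: 0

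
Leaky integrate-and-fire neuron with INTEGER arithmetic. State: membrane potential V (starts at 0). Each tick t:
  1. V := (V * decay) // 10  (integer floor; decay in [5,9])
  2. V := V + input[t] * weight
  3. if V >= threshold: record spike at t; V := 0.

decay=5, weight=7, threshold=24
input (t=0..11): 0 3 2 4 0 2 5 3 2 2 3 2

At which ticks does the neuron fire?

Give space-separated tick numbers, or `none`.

t=0: input=0 -> V=0
t=1: input=3 -> V=21
t=2: input=2 -> V=0 FIRE
t=3: input=4 -> V=0 FIRE
t=4: input=0 -> V=0
t=5: input=2 -> V=14
t=6: input=5 -> V=0 FIRE
t=7: input=3 -> V=21
t=8: input=2 -> V=0 FIRE
t=9: input=2 -> V=14
t=10: input=3 -> V=0 FIRE
t=11: input=2 -> V=14

Answer: 2 3 6 8 10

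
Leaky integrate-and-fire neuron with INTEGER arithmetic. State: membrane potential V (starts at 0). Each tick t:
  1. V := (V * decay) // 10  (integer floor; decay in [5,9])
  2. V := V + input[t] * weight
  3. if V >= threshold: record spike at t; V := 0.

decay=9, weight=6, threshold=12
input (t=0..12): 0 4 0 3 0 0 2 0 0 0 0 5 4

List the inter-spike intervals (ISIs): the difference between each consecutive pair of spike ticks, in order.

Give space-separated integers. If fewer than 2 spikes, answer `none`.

Answer: 2 3 5 1

Derivation:
t=0: input=0 -> V=0
t=1: input=4 -> V=0 FIRE
t=2: input=0 -> V=0
t=3: input=3 -> V=0 FIRE
t=4: input=0 -> V=0
t=5: input=0 -> V=0
t=6: input=2 -> V=0 FIRE
t=7: input=0 -> V=0
t=8: input=0 -> V=0
t=9: input=0 -> V=0
t=10: input=0 -> V=0
t=11: input=5 -> V=0 FIRE
t=12: input=4 -> V=0 FIRE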